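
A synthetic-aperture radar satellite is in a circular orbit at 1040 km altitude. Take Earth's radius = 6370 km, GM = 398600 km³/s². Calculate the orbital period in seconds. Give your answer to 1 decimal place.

Semi-major axis a = 6370 + 1040 = 7410 km. Period T = 2π√(a³/μ) = 2π√(7410³/398600) = 6348.0 s = 105.80 min.

6348.0 seconds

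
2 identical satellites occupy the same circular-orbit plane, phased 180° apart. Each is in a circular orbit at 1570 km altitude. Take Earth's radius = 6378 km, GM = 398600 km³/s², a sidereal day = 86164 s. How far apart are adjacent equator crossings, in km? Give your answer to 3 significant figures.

1640 km

Semi-major axis a = 6378 + 1570 = 7948 km. Period T = 2π√(a³/μ) = 2π√(7948³/398600) = 7051.8 s = 117.53 min.
Single-satellite node shift = (7051.8/86164) × 360° = 29.46°.
With 2 satellites evenly phased, successive equator crossings are 29.46/2 = 14.731° apart.
That is 14.731 × 111.3 = 1640 km at the equator.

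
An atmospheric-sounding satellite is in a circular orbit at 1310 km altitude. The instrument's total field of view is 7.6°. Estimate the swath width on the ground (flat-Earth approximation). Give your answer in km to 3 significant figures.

Half-angle = 7.6°/2 = 3.8°.
Swath width ≈ 2h·tan(θ/2) = 2 × 1310 × tan(3.8°) = 174.0 km.

174 km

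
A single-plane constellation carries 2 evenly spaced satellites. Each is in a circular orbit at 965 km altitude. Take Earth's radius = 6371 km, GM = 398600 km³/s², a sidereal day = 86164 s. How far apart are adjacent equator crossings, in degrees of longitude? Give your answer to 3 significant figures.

13.1°

Semi-major axis a = 6371 + 965 = 7336 km. Period T = 2π√(a³/μ) = 2π√(7336³/398600) = 6253.2 s = 104.22 min.
Single-satellite node shift = (6253.2/86164) × 360° = 26.13°.
With 2 satellites evenly phased, successive equator crossings are 26.13/2 = 13.063° apart.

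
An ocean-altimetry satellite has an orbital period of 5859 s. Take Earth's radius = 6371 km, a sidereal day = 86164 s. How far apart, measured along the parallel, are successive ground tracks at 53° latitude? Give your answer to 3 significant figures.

1640 km

Node shift per orbit = (5859.0/86164) × 360° = 24.48°.
Equatorial spacing = 24.48 × 111.2 km/° = 2722 km.
At 53° latitude, spacing = 2722 × cos(53°) = 1638 km.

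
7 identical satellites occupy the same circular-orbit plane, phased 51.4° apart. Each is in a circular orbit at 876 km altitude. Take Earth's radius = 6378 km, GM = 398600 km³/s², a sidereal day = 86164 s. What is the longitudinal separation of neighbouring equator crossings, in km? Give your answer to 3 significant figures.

Semi-major axis a = 6378 + 876 = 7254 km. Period T = 2π√(a³/μ) = 2π√(7254³/398600) = 6148.6 s = 102.48 min.
Single-satellite node shift = (6148.6/86164) × 360° = 25.69°.
With 7 satellites evenly phased, successive equator crossings are 25.69/7 = 3.670° apart.
That is 3.670 × 111.3 = 409 km at the equator.

409 km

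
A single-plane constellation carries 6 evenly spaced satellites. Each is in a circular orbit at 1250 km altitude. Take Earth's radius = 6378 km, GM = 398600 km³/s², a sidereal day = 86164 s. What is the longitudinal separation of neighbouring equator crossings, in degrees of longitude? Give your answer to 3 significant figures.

Semi-major axis a = 6378 + 1250 = 7628 km. Period T = 2π√(a³/μ) = 2π√(7628³/398600) = 6630.2 s = 110.50 min.
Single-satellite node shift = (6630.2/86164) × 360° = 27.70°.
With 6 satellites evenly phased, successive equator crossings are 27.70/6 = 4.617° apart.

4.62°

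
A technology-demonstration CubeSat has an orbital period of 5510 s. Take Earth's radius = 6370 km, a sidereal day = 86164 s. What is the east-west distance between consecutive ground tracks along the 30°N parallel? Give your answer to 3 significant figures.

2220 km

Node shift per orbit = (5510.0/86164) × 360° = 23.02°.
Equatorial spacing = 23.02 × 111.2 km/° = 2559 km.
At 30° latitude, spacing = 2559 × cos(30°) = 2217 km.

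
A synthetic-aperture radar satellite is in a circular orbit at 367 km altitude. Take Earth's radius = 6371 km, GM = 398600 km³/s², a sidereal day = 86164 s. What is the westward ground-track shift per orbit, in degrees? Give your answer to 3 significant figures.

Semi-major axis a = 6371 + 367 = 6738 km. Period T = 2π√(a³/μ) = 2π√(6738³/398600) = 5504.4 s = 91.74 min.
During one orbit Earth rotates (5504.4 / 86164) × 360° = 23.00°.

23.0°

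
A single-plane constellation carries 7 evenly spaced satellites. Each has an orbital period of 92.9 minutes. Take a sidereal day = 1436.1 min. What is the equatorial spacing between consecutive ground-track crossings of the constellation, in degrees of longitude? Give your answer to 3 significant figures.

T = 92.9 min = 5574.0 s.
Single-satellite node shift = (5574.0/86166) × 360° = 23.29°.
With 7 satellites evenly phased, successive equator crossings are 23.29/7 = 3.327° apart.

3.33°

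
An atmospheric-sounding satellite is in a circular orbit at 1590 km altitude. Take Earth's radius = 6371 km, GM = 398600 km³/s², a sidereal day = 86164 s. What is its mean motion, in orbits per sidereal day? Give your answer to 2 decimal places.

12.19

Semi-major axis a = 6371 + 1590 = 7961 km. Period T = 2π√(a³/μ) = 2π√(7961³/398600) = 7069.1 s = 117.82 min.
Orbits per sidereal day = 86164 / 7069.1 = 12.189.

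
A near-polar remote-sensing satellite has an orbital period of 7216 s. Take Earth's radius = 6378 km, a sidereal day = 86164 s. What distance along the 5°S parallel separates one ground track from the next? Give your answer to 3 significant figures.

3340 km

Node shift per orbit = (7216.0/86164) × 360° = 30.15°.
Equatorial spacing = 30.15 × 111.3 km/° = 3356 km.
At 5° latitude, spacing = 3356 × cos(5°) = 3343 km.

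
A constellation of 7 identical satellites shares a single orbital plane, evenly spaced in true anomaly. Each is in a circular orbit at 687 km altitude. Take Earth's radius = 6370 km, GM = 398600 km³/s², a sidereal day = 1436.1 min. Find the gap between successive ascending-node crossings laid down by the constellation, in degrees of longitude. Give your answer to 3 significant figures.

3.52°

Semi-major axis a = 6370 + 687 = 7057 km. Period T = 2π√(a³/μ) = 2π√(7057³/398600) = 5899.9 s = 98.33 min.
Single-satellite node shift = (5899.9/86166) × 360° = 24.65°.
With 7 satellites evenly phased, successive equator crossings are 24.65/7 = 3.521° apart.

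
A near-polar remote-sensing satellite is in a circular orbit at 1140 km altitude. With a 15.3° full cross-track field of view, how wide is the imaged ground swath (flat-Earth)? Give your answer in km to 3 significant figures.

Half-angle = 15.3°/2 = 7.65°.
Swath width ≈ 2h·tan(θ/2) = 2 × 1140 × tan(7.65°) = 306.2 km.

306 km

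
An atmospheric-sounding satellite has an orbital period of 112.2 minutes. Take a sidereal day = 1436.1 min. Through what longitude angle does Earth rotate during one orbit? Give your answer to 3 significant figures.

28.1°

T = 112.2 min = 6732.0 s.
During one orbit Earth rotates (6732.0 / 86166) × 360° = 28.13°.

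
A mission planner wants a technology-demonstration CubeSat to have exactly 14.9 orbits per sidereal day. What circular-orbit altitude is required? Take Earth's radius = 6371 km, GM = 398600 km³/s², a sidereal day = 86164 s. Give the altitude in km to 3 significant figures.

Required period T = 86164 / 14.9 = 5782.8 s.
From T = 2π√(a³/μ): a = (μ T²/4π²)^(1/3) = (398600 × 5782.8² / 4π²)^(1/3) = 6963 km.
Altitude h = a − R = 6963 − 6371 = 592 km.

592 km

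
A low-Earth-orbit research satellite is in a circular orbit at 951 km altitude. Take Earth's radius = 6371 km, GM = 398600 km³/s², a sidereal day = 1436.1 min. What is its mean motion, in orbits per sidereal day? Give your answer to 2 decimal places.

13.82

Semi-major axis a = 6371 + 951 = 7322 km. Period T = 2π√(a³/μ) = 2π√(7322³/398600) = 6235.3 s = 103.92 min.
Orbits per sidereal day = 86166 / 6235.3 = 13.819.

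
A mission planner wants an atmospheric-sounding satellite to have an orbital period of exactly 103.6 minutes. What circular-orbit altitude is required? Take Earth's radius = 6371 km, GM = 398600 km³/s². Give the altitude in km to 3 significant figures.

936 km

T = 103.6 min = 6216.0 s.
From T = 2π√(a³/μ): a = (μ T²/4π²)^(1/3) = (398600 × 6216.0² / 4π²)^(1/3) = 7307 km.
Altitude h = a − R = 7307 − 6371 = 936 km.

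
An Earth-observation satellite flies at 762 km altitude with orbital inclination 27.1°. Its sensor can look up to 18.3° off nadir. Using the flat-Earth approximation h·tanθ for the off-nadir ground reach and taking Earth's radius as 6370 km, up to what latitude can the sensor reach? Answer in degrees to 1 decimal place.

29.4°

For a prograde orbit the ground track reaches latitude ±i = ±27.1°.
Sensor half-swath on the ground ≈ 762·tan(18.3°) = 252 km = 2.27° of latitude.
Maximum observable latitude ≈ 27.1 + 2.27 = 29.4°.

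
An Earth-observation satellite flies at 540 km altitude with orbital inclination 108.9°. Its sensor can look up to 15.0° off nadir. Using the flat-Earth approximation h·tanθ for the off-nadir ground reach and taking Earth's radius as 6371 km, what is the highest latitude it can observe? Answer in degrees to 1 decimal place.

Retrograde orbit: the ground track reaches ±(180° − i) = ±(180 − 108.9) = ±71.1°.
Sensor half-swath on the ground ≈ 540·tan(15.0°) = 145 km = 1.30° of latitude.
Maximum observable latitude ≈ 71.1 + 1.30 = 72.4°.

72.4°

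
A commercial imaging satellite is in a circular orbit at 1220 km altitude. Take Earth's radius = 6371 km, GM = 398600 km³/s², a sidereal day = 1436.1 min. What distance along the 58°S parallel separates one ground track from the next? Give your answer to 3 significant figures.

Semi-major axis a = 6371 + 1220 = 7591 km. Period T = 2π√(a³/μ) = 2π√(7591³/398600) = 6582.0 s = 109.70 min.
Node shift per orbit = (6582.0/86166) × 360° = 27.50°.
Equatorial spacing = 27.50 × 111.2 km/° = 3058 km.
At 58° latitude, spacing = 3058 × cos(58°) = 1620 km.

1620 km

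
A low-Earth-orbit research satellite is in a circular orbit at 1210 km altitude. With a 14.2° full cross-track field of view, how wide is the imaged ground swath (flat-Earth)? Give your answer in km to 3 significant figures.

Half-angle = 14.2°/2 = 7.1°.
Swath width ≈ 2h·tan(θ/2) = 2 × 1210 × tan(7.1°) = 301.4 km.

301 km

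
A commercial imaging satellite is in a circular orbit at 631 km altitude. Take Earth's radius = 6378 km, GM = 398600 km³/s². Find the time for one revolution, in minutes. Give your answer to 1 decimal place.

Semi-major axis a = 6378 + 631 = 7009 km. Period T = 2π√(a³/μ) = 2π√(7009³/398600) = 5839.8 s = 97.33 min.

97.3 min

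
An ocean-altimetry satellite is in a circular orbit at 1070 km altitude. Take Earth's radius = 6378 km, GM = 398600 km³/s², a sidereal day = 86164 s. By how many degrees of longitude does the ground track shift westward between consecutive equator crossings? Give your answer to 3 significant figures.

26.7°

Semi-major axis a = 6378 + 1070 = 7448 km. Period T = 2π√(a³/μ) = 2π√(7448³/398600) = 6396.9 s = 106.62 min.
During one orbit Earth rotates (6396.9 / 86164) × 360° = 26.73°.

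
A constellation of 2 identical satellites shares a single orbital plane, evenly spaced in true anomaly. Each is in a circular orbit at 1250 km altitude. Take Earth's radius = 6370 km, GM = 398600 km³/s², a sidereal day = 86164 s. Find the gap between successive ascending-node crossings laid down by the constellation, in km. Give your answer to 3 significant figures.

1540 km

Semi-major axis a = 6370 + 1250 = 7620 km. Period T = 2π√(a³/μ) = 2π√(7620³/398600) = 6619.8 s = 110.33 min.
Single-satellite node shift = (6619.8/86164) × 360° = 27.66°.
With 2 satellites evenly phased, successive equator crossings are 27.66/2 = 13.829° apart.
That is 13.829 × 111.2 = 1537 km at the equator.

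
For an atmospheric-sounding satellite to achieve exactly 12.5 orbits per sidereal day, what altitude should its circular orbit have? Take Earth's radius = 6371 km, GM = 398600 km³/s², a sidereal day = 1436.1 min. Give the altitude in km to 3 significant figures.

1460 km

Required period T = 86166 / 12.5 = 6893.3 s.
From T = 2π√(a³/μ): a = (μ T²/4π²)^(1/3) = (398600 × 6893.3² / 4π²)^(1/3) = 7828 km.
Altitude h = a − R = 7828 − 6371 = 1457 km.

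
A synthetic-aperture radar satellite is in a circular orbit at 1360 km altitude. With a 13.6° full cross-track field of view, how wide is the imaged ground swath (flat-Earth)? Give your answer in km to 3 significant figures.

Half-angle = 13.6°/2 = 6.8°.
Swath width ≈ 2h·tan(θ/2) = 2 × 1360 × tan(6.8°) = 324.3 km.

324 km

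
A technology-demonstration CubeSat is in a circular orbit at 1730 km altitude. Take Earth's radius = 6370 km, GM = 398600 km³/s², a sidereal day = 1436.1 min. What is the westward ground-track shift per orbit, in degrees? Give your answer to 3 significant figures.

30.3°

Semi-major axis a = 6370 + 1730 = 8100 km. Period T = 2π√(a³/μ) = 2π√(8100³/398600) = 7255.0 s = 120.92 min.
During one orbit Earth rotates (7255.0 / 86166) × 360° = 30.31°.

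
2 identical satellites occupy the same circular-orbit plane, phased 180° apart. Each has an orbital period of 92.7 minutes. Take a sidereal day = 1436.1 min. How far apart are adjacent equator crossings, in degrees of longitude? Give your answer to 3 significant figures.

T = 92.7 min = 5562.0 s.
Single-satellite node shift = (5562.0/86166) × 360° = 23.24°.
With 2 satellites evenly phased, successive equator crossings are 23.24/2 = 11.619° apart.

11.6°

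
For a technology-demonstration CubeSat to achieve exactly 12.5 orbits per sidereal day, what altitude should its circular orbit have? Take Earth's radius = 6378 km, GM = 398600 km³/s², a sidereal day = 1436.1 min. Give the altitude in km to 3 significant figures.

1450 km

Required period T = 86166 / 12.5 = 6893.3 s.
From T = 2π√(a³/μ): a = (μ T²/4π²)^(1/3) = (398600 × 6893.3² / 4π²)^(1/3) = 7828 km.
Altitude h = a − R = 7828 − 6378 = 1450 km.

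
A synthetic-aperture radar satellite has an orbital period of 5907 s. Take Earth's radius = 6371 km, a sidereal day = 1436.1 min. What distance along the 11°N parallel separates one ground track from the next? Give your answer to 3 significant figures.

2690 km

Node shift per orbit = (5907.0/86166) × 360° = 24.68°.
Equatorial spacing = 24.68 × 111.2 km/° = 2744 km.
At 11° latitude, spacing = 2744 × cos(11°) = 2694 km.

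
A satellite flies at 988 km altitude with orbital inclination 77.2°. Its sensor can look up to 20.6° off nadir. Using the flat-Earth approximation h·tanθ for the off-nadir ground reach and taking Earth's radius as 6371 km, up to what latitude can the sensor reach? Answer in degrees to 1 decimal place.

For a prograde orbit the ground track reaches latitude ±i = ±77.2°.
Sensor half-swath on the ground ≈ 988·tan(20.6°) = 371 km = 3.34° of latitude.
Maximum observable latitude ≈ 77.2 + 3.34 = 80.5°.

80.5°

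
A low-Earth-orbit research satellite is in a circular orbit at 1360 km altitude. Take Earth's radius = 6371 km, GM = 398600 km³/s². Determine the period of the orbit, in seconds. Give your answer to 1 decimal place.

6765.0 seconds

Semi-major axis a = 6371 + 1360 = 7731 km. Period T = 2π√(a³/μ) = 2π√(7731³/398600) = 6765.0 s = 112.75 min.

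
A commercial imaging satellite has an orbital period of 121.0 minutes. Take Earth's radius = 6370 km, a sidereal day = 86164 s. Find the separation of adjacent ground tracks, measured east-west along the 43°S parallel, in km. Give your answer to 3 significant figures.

T = 121.0 min = 7260.0 s.
Node shift per orbit = (7260.0/86164) × 360° = 30.33°.
Equatorial spacing = 30.33 × 111.2 km/° = 3372 km.
At 43° latitude, spacing = 3372 × cos(43°) = 2466 km.

2470 km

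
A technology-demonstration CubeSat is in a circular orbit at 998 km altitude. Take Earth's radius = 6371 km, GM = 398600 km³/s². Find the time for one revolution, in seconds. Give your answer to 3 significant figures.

Semi-major axis a = 6371 + 998 = 7369 km. Period T = 2π√(a³/μ) = 2π√(7369³/398600) = 6295.4 s = 104.92 min.

6300 seconds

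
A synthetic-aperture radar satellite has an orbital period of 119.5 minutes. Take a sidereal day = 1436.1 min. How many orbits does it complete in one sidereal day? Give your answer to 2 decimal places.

T = 119.5 min = 7170.0 s.
Orbits per sidereal day = 86166 / 7170.0 = 12.018.

12.02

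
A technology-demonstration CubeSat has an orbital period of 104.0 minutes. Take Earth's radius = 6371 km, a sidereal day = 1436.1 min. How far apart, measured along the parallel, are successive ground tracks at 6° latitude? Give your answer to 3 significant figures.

T = 104.0 min = 6240.0 s.
Node shift per orbit = (6240.0/86166) × 360° = 26.07°.
Equatorial spacing = 26.07 × 111.2 km/° = 2899 km.
At 6° latitude, spacing = 2899 × cos(6°) = 2883 km.

2880 km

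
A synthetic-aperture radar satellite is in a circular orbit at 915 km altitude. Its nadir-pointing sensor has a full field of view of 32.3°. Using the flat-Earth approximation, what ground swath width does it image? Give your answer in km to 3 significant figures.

Half-angle = 32.3°/2 = 16.15°.
Swath width ≈ 2h·tan(θ/2) = 2 × 915 × tan(16.15°) = 529.9 km.

530 km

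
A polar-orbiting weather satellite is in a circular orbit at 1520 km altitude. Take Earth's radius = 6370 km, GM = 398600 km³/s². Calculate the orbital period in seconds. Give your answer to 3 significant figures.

Semi-major axis a = 6370 + 1520 = 7890 km. Period T = 2π√(a³/μ) = 2π√(7890³/398600) = 6974.7 s = 116.25 min.

6970 seconds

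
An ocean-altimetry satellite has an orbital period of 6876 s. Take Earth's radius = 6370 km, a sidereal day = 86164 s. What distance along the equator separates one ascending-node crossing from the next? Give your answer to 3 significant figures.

During one orbit Earth rotates (6876.0 / 86164) × 360° = 28.73°.
At the equator that is 28.73° × (2π·6370/360) km/° = 28.73 × 111.2 = 3194 km.

3190 km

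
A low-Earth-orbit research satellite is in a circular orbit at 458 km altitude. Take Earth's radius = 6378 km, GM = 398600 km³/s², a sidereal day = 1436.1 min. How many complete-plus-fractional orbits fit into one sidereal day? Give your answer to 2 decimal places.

Semi-major axis a = 6378 + 458 = 6836 km. Period T = 2π√(a³/μ) = 2π√(6836³/398600) = 5624.9 s = 93.75 min.
Orbits per sidereal day = 86166 / 5624.9 = 15.319.

15.32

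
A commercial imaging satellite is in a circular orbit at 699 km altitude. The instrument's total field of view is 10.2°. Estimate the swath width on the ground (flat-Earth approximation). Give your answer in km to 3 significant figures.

125 km

Half-angle = 10.2°/2 = 5.1°.
Swath width ≈ 2h·tan(θ/2) = 2 × 699 × tan(5.1°) = 124.8 km.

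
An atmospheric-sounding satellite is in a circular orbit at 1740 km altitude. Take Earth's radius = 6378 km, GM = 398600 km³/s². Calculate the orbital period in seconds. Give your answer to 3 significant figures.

7280 seconds

Semi-major axis a = 6378 + 1740 = 8118 km. Period T = 2π√(a³/μ) = 2π√(8118³/398600) = 7279.2 s = 121.32 min.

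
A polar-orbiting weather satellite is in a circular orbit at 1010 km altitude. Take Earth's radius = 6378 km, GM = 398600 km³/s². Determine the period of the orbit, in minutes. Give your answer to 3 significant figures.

105 min

Semi-major axis a = 6378 + 1010 = 7388 km. Period T = 2π√(a³/μ) = 2π√(7388³/398600) = 6319.8 s = 105.33 min.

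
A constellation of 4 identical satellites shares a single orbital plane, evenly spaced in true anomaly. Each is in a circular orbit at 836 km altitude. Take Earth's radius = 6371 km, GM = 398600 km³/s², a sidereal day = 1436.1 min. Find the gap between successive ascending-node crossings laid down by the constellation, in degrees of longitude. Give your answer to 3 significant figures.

Semi-major axis a = 6371 + 836 = 7207 km. Period T = 2π√(a³/μ) = 2π√(7207³/398600) = 6089.0 s = 101.48 min.
Single-satellite node shift = (6089.0/86166) × 360° = 25.44°.
With 4 satellites evenly phased, successive equator crossings are 25.44/4 = 6.360° apart.

6.36°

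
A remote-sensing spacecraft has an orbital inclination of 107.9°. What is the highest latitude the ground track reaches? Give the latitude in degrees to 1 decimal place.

Retrograde orbit: the ground track reaches ±(180° − i) = ±(180 − 107.9) = ±72.1°.

72.1°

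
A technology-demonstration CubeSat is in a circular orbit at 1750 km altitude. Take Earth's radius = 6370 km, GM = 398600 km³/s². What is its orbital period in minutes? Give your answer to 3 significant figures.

121 min

Semi-major axis a = 6370 + 1750 = 8120 km. Period T = 2π√(a³/μ) = 2π√(8120³/398600) = 7281.9 s = 121.37 min.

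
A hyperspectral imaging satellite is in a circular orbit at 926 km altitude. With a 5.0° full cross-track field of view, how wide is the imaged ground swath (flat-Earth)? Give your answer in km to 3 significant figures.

Half-angle = 5.0°/2 = 2.5°.
Swath width ≈ 2h·tan(θ/2) = 2 × 926 × tan(2.5°) = 80.9 km.

80.9 km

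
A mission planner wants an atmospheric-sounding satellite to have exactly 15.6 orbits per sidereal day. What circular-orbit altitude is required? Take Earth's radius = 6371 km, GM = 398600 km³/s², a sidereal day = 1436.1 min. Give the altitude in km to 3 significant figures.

383 km

Required period T = 86166 / 15.6 = 5523.5 s.
From T = 2π√(a³/μ): a = (μ T²/4π²)^(1/3) = (398600 × 5523.5² / 4π²)^(1/3) = 6754 km.
Altitude h = a − R = 6754 − 6371 = 383 km.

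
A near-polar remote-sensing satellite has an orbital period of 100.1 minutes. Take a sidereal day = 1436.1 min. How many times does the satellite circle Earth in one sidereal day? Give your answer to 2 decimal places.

T = 100.1 min = 6006.0 s.
Orbits per sidereal day = 86166 / 6006.0 = 14.347.

14.35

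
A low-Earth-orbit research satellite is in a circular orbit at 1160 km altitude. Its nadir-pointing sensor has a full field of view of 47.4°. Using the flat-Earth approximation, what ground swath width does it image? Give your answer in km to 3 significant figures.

Half-angle = 47.4°/2 = 23.7°.
Swath width ≈ 2h·tan(θ/2) = 2 × 1160 × tan(23.7°) = 1018.4 km.

1020 km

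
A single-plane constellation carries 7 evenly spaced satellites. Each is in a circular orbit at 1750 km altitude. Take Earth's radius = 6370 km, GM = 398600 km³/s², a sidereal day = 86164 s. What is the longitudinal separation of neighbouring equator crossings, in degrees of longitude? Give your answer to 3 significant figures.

4.35°

Semi-major axis a = 6370 + 1750 = 8120 km. Period T = 2π√(a³/μ) = 2π√(8120³/398600) = 7281.9 s = 121.37 min.
Single-satellite node shift = (7281.9/86164) × 360° = 30.42°.
With 7 satellites evenly phased, successive equator crossings are 30.42/7 = 4.346° apart.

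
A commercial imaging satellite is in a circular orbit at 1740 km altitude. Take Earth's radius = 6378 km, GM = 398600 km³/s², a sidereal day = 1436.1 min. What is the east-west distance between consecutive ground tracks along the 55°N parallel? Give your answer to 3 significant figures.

Semi-major axis a = 6378 + 1740 = 8118 km. Period T = 2π√(a³/μ) = 2π√(8118³/398600) = 7279.2 s = 121.32 min.
Node shift per orbit = (7279.2/86166) × 360° = 30.41°.
Equatorial spacing = 30.41 × 111.3 km/° = 3385 km.
At 55° latitude, spacing = 3385 × cos(55°) = 1942 km.

1940 km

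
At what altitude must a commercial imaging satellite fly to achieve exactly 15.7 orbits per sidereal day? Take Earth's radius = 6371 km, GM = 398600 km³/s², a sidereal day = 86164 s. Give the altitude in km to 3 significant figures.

354 km

Required period T = 86164 / 15.7 = 5488.2 s.
From T = 2π√(a³/μ): a = (μ T²/4π²)^(1/3) = (398600 × 5488.2² / 4π²)^(1/3) = 6725 km.
Altitude h = a − R = 6725 − 6371 = 354 km.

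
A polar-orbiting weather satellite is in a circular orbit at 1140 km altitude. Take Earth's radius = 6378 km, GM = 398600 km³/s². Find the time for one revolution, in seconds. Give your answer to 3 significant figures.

Semi-major axis a = 6378 + 1140 = 7518 km. Period T = 2π√(a³/μ) = 2π√(7518³/398600) = 6487.3 s = 108.12 min.

6490 seconds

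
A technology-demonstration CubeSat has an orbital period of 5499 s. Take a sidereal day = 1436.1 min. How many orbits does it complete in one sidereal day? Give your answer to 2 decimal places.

Orbits per sidereal day = 86166 / 5499.0 = 15.669.

15.67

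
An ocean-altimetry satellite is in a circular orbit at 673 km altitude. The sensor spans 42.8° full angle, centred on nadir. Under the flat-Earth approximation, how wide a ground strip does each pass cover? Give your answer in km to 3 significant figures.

Half-angle = 42.8°/2 = 21.4°.
Swath width ≈ 2h·tan(θ/2) = 2 × 673 × tan(21.4°) = 527.5 km.

527 km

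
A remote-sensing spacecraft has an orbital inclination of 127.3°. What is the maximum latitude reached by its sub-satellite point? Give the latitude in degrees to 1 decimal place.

52.7°

Retrograde orbit: the ground track reaches ±(180° − i) = ±(180 − 127.3) = ±52.7°.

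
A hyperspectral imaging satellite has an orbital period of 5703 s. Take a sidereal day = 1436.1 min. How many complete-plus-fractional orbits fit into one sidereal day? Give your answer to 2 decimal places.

Orbits per sidereal day = 86166 / 5703.0 = 15.109.

15.11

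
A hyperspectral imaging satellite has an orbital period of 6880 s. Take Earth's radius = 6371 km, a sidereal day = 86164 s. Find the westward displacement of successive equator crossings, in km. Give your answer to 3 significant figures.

During one orbit Earth rotates (6880.0 / 86164) × 360° = 28.75°.
At the equator that is 28.75° × (2π·6371/360) km/° = 28.75 × 111.2 = 3196 km.

3200 km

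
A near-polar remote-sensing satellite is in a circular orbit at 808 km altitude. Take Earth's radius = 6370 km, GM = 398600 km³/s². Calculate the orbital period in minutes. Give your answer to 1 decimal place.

100.9 min

Semi-major axis a = 6370 + 808 = 7178 km. Period T = 2π√(a³/μ) = 2π√(7178³/398600) = 6052.2 s = 100.87 min.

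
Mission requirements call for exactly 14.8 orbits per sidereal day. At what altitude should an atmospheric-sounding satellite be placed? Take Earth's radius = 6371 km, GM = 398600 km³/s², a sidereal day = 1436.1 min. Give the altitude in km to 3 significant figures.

624 km

Required period T = 86166 / 14.8 = 5822.0 s.
From T = 2π√(a³/μ): a = (μ T²/4π²)^(1/3) = (398600 × 5822.0² / 4π²)^(1/3) = 6995 km.
Altitude h = a − R = 6995 − 6371 = 624 km.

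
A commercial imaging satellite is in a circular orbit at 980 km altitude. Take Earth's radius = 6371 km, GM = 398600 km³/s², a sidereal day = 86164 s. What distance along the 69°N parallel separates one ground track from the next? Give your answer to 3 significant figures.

1040 km

Semi-major axis a = 6371 + 980 = 7351 km. Period T = 2π√(a³/μ) = 2π√(7351³/398600) = 6272.4 s = 104.54 min.
Node shift per orbit = (6272.4/86164) × 360° = 26.21°.
Equatorial spacing = 26.21 × 111.2 km/° = 2914 km.
At 69° latitude, spacing = 2914 × cos(69°) = 1044 km.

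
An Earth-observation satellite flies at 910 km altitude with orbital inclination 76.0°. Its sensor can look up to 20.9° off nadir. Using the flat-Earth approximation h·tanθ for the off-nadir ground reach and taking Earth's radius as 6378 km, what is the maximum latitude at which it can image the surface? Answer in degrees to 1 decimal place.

For a prograde orbit the ground track reaches latitude ±i = ±76.0°.
Sensor half-swath on the ground ≈ 910·tan(20.9°) = 347 km = 3.12° of latitude.
Maximum observable latitude ≈ 76.0 + 3.12 = 79.1°.

79.1°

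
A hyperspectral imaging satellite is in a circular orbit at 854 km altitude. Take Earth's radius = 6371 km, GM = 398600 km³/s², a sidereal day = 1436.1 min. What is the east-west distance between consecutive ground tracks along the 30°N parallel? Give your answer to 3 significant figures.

2460 km

Semi-major axis a = 6371 + 854 = 7225 km. Period T = 2π√(a³/μ) = 2π√(7225³/398600) = 6111.8 s = 101.86 min.
Node shift per orbit = (6111.8/86166) × 360° = 25.53°.
Equatorial spacing = 25.53 × 111.2 km/° = 2839 km.
At 30° latitude, spacing = 2839 × cos(30°) = 2459 km.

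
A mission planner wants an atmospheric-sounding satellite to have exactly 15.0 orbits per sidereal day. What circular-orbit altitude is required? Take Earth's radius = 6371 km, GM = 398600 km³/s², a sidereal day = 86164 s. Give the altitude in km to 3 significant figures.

Required period T = 86164 / 15.0 = 5744.3 s.
From T = 2π√(a³/μ): a = (μ T²/4π²)^(1/3) = (398600 × 5744.3² / 4π²)^(1/3) = 6932 km.
Altitude h = a − R = 6932 − 6371 = 561 km.

561 km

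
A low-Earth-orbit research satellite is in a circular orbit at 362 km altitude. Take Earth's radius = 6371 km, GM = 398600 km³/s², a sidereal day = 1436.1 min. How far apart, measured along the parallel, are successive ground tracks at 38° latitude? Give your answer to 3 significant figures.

Semi-major axis a = 6371 + 362 = 6733 km. Period T = 2π√(a³/μ) = 2π√(6733³/398600) = 5498.2 s = 91.64 min.
Node shift per orbit = (5498.2/86166) × 360° = 22.97°.
Equatorial spacing = 22.97 × 111.2 km/° = 2554 km.
At 38° latitude, spacing = 2554 × cos(38°) = 2013 km.

2010 km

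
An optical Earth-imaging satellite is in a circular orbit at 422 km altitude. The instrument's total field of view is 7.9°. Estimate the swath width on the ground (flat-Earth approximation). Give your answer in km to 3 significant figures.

Half-angle = 7.9°/2 = 3.95°.
Swath width ≈ 2h·tan(θ/2) = 2 × 422 × tan(3.95°) = 58.3 km.

58.3 km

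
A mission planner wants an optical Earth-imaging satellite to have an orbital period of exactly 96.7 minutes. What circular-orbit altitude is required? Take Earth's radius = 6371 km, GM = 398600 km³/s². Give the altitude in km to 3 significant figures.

608 km

T = 96.7 min = 5802.0 s.
From T = 2π√(a³/μ): a = (μ T²/4π²)^(1/3) = (398600 × 5802.0² / 4π²)^(1/3) = 6979 km.
Altitude h = a − R = 6979 − 6371 = 608 km.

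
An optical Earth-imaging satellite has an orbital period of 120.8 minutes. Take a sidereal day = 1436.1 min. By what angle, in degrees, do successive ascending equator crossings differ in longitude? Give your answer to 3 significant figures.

30.3°

T = 120.8 min = 7248.0 s.
During one orbit Earth rotates (7248.0 / 86166) × 360° = 30.28°.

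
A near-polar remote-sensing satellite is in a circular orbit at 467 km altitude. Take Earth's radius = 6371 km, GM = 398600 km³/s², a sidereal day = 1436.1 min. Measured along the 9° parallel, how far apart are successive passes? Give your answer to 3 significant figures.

2580 km

Semi-major axis a = 6371 + 467 = 6838 km. Period T = 2π√(a³/μ) = 2π√(6838³/398600) = 5627.4 s = 93.79 min.
Node shift per orbit = (5627.4/86166) × 360° = 23.51°.
Equatorial spacing = 23.51 × 111.2 km/° = 2614 km.
At 9° latitude, spacing = 2614 × cos(9°) = 2582 km.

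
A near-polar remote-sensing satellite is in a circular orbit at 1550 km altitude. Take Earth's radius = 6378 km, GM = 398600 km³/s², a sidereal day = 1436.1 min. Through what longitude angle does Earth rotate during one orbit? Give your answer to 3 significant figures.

Semi-major axis a = 6378 + 1550 = 7928 km. Period T = 2π√(a³/μ) = 2π√(7928³/398600) = 7025.2 s = 117.09 min.
During one orbit Earth rotates (7025.2 / 86166) × 360° = 29.35°.

29.4°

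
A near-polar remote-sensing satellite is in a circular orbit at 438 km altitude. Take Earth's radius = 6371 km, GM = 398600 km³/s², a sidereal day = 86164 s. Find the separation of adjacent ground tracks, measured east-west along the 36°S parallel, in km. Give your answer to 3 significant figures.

Semi-major axis a = 6371 + 438 = 6809 km. Period T = 2π√(a³/μ) = 2π√(6809³/398600) = 5591.6 s = 93.19 min.
Node shift per orbit = (5591.6/86164) × 360° = 23.36°.
Equatorial spacing = 23.36 × 111.2 km/° = 2598 km.
At 36° latitude, spacing = 2598 × cos(36°) = 2102 km.

2100 km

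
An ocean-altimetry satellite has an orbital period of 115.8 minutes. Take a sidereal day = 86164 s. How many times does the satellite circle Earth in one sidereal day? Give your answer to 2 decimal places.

12.40

T = 115.8 min = 6948.0 s.
Orbits per sidereal day = 86164 / 6948.0 = 12.401.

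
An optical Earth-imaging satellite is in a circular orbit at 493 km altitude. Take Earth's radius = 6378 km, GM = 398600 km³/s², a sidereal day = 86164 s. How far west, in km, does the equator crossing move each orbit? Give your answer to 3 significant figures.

Semi-major axis a = 6378 + 493 = 6871 km. Period T = 2π√(a³/μ) = 2π√(6871³/398600) = 5668.1 s = 94.47 min.
During one orbit Earth rotates (5668.1 / 86164) × 360° = 23.68°.
At the equator that is 23.68° × (2π·6378/360) km/° = 23.68 × 111.3 = 2636 km.

2640 km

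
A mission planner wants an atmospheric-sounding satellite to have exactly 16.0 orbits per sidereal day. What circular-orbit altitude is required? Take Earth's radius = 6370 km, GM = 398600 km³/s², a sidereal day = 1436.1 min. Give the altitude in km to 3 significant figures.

Required period T = 86166 / 16.0 = 5385.4 s.
From T = 2π√(a³/μ): a = (μ T²/4π²)^(1/3) = (398600 × 5385.4² / 4π²)^(1/3) = 6641 km.
Altitude h = a − R = 6641 − 6370 = 271 km.

271 km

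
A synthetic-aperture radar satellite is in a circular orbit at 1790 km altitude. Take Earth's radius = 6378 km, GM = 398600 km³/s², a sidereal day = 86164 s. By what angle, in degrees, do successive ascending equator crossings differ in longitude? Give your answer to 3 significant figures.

Semi-major axis a = 6378 + 1790 = 8168 km. Period T = 2π√(a³/μ) = 2π√(8168³/398600) = 7346.6 s = 122.44 min.
During one orbit Earth rotates (7346.6 / 86164) × 360° = 30.69°.

30.7°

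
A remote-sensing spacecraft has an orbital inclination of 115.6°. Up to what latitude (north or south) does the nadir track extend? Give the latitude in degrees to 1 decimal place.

Retrograde orbit: the ground track reaches ±(180° − i) = ±(180 − 115.6) = ±64.4°.

64.4°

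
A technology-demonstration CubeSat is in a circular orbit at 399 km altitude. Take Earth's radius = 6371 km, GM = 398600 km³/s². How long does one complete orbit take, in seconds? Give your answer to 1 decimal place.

5543.6 seconds

Semi-major axis a = 6371 + 399 = 6770 km. Period T = 2π√(a³/μ) = 2π√(6770³/398600) = 5543.6 s = 92.39 min.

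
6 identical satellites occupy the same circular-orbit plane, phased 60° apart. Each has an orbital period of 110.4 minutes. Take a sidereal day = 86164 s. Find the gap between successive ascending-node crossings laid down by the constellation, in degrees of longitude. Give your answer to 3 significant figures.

T = 110.4 min = 6624.0 s.
Single-satellite node shift = (6624.0/86164) × 360° = 27.68°.
With 6 satellites evenly phased, successive equator crossings are 27.68/6 = 4.613° apart.

4.61°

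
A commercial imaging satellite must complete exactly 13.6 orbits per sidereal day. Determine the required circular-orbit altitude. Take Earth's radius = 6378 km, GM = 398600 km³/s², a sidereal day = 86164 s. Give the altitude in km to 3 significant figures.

1020 km

Required period T = 86164 / 13.6 = 6335.6 s.
From T = 2π√(a³/μ): a = (μ T²/4π²)^(1/3) = (398600 × 6335.6² / 4π²)^(1/3) = 7400 km.
Altitude h = a − R = 7400 − 6378 = 1022 km.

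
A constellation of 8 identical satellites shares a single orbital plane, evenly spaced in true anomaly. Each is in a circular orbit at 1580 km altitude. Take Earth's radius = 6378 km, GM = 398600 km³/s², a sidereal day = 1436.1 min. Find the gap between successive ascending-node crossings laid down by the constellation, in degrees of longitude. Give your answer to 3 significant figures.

3.69°

Semi-major axis a = 6378 + 1580 = 7958 km. Period T = 2π√(a³/μ) = 2π√(7958³/398600) = 7065.1 s = 117.75 min.
Single-satellite node shift = (7065.1/86166) × 360° = 29.52°.
With 8 satellites evenly phased, successive equator crossings are 29.52/8 = 3.690° apart.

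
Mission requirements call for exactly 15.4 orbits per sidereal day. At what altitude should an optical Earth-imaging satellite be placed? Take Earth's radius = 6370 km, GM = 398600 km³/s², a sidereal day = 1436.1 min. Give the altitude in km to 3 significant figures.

442 km

Required period T = 86166 / 15.4 = 5595.2 s.
From T = 2π√(a³/μ): a = (μ T²/4π²)^(1/3) = (398600 × 5595.2² / 4π²)^(1/3) = 6812 km.
Altitude h = a − R = 6812 − 6370 = 442 km.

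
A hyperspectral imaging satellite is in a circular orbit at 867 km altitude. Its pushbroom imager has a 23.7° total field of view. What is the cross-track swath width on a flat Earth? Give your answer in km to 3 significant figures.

364 km

Half-angle = 23.7°/2 = 11.85°.
Swath width ≈ 2h·tan(θ/2) = 2 × 867 × tan(11.85°) = 363.8 km.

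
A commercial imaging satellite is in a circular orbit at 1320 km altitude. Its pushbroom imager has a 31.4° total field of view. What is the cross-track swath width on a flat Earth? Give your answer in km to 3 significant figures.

742 km

Half-angle = 31.4°/2 = 15.7°.
Swath width ≈ 2h·tan(θ/2) = 2 × 1320 × tan(15.7°) = 742.1 km.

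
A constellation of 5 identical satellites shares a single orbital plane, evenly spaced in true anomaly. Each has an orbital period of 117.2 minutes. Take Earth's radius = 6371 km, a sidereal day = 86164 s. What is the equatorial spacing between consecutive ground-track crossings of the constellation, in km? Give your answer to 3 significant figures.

653 km

T = 117.2 min = 7032.0 s.
Single-satellite node shift = (7032.0/86164) × 360° = 29.38°.
With 5 satellites evenly phased, successive equator crossings are 29.38/5 = 5.876° apart.
That is 5.876 × 111.2 = 653 km at the equator.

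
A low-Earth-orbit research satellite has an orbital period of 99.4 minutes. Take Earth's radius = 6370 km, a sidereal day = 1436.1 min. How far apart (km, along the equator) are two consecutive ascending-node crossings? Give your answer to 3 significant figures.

2770 km

T = 99.4 min = 5964.0 s.
During one orbit Earth rotates (5964.0 / 86166) × 360° = 24.92°.
At the equator that is 24.92° × (2π·6370/360) km/° = 24.92 × 111.2 = 2770 km.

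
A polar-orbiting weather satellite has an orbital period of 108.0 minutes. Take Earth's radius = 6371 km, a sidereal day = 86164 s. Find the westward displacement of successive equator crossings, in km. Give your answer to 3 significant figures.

3010 km

T = 108.0 min = 6480.0 s.
During one orbit Earth rotates (6480.0 / 86164) × 360° = 27.07°.
At the equator that is 27.07° × (2π·6371/360) km/° = 27.07 × 111.2 = 3010 km.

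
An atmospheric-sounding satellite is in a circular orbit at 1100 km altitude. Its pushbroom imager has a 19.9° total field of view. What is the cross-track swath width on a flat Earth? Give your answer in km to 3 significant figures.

386 km

Half-angle = 19.9°/2 = 9.95°.
Swath width ≈ 2h·tan(θ/2) = 2 × 1100 × tan(9.95°) = 385.9 km.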